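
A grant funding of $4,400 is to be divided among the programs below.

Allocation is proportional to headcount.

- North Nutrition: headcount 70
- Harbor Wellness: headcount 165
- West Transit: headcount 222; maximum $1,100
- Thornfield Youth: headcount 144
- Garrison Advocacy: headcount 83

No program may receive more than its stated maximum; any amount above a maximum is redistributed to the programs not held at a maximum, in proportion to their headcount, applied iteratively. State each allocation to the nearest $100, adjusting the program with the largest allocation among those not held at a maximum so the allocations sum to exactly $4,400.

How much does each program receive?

North Nutrition: $500 · Harbor Wellness: $1,200 · West Transit: $1,100 · Thornfield Youth: $1,000 · Garrison Advocacy: $600

Total headcount = 684.
Proportional shares (ignoring caps): North Nutrition 450.29; Harbor Wellness 1,061.40; West Transit 1,428.07; Thornfield Youth 926.32; Garrison Advocacy 533.92.
Cap binds for West Transit ($1,100); remaining pool $3,300 reallocated over remaining headcount 462.
Remaining shares: North Nutrition 500.00 → $500; Harbor Wellness 1,178.57 → $1,200; Thornfield Youth 1,028.57 → $1,000; Garrison Advocacy 592.86 → $600.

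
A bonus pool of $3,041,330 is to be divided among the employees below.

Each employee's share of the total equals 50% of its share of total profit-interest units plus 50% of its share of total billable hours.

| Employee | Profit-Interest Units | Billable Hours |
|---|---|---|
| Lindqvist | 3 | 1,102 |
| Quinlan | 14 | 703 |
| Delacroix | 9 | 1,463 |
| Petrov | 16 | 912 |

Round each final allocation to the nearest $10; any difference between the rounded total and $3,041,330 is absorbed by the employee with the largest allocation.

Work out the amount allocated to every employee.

Profit-interest units total 42; billable hours total 4,180.
Combined weights (50% profit-interest units + 50% billable hours): Lindqvist 0.1675; Quinlan 0.2508; Delacroix 0.2821; Petrov 0.2996.
Unrounded shares: Lindqvist 509,521.52; Quinlan 762,636.54; Delacroix 858,089.54; Petrov 911,082.41.
Rounded to nearest $10: Lindqvist $509,520; Quinlan $762,640; Delacroix $858,090; Petrov $911,080. Sum = $3,041,330.
Rounded total matches; no reconciliation needed.

Lindqvist: $509,520; Quinlan: $762,640; Delacroix: $858,090; Petrov: $911,080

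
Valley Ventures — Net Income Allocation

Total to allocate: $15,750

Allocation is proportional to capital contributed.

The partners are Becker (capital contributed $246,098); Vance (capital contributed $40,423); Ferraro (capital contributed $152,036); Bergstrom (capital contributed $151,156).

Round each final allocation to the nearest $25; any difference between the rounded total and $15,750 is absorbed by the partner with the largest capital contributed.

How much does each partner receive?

Total capital contributed = 589,713.
Raw shares: Becker 246,098/589,713 × $15,750 = 6,572.76; Vance 40,423/589,713 × $15,750 = 1,079.61; Ferraro 152,036/589,713 × $15,750 = 4,060.56; Bergstrom 151,156/589,713 × $15,750 = 4,037.06.
After rounding ($25): Becker $6,575; Vance $1,075; Ferraro $4,050; Bergstrom $4,025. Sum = $15,725.
Difference $15,750 − $15,725 = +$25 applied to largest capital contributed (Becker): Becker becomes $6,600.

Becker: $6,600 | Vance: $1,075 | Ferraro: $4,050 | Bergstrom: $4,025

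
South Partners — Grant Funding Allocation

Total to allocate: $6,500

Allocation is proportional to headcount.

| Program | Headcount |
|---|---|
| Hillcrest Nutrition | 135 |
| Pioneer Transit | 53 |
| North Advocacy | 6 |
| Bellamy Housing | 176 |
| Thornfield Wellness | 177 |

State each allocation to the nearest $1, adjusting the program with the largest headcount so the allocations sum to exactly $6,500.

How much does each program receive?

Sum of headcount: 547.
Raw shares: Hillcrest Nutrition 135/547 × $6,500 = 1,604.20; Pioneer Transit 53/547 × $6,500 = 629.80; North Advocacy 6/547 × $6,500 = 71.30; Bellamy Housing 176/547 × $6,500 = 2,091.41; Thornfield Wellness 177/547 × $6,500 = 2,103.29.
Rounded to nearest $1: Hillcrest Nutrition $1,604; Pioneer Transit $630; North Advocacy $71; Bellamy Housing $2,091; Thornfield Wellness $2,103. Sum = $6,499.
Difference $6,500 − $6,499 = +$1 applied to largest headcount (Thornfield Wellness): Thornfield Wellness becomes $2,104.

Hillcrest Nutrition: $1,604 | Pioneer Transit: $630 | North Advocacy: $71 | Bellamy Housing: $2,091 | Thornfield Wellness: $2,104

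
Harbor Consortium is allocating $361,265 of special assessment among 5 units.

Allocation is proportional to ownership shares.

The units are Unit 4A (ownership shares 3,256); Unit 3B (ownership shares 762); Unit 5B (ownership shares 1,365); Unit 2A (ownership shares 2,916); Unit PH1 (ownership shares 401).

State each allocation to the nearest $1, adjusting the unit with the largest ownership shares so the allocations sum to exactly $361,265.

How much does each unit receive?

Ownership shares total: 8,700.
Pro-rata amounts: Unit 4A 3,256/8,700 × $361,265 = 135,204.46; Unit 3B 762/8,700 × $361,265 = 31,641.83; Unit 5B 1,365/8,700 × $361,265 = 56,681.23; Unit 2A 2,916/8,700 × $361,265 = 121,086.06; Unit PH1 401/8,700 × $361,265 = 16,651.41.
After rounding ($1): Unit 4A $135,204; Unit 3B $31,642; Unit 5B $56,681; Unit 2A $121,086; Unit PH1 $16,651. Sum = $361,264.
Difference $361,265 − $361,264 = +$1 applied to largest ownership shares (Unit 4A): Unit 4A becomes $135,205.

Unit 4A: $135,205 | Unit 3B: $31,642 | Unit 5B: $56,681 | Unit 2A: $121,086 | Unit PH1: $16,651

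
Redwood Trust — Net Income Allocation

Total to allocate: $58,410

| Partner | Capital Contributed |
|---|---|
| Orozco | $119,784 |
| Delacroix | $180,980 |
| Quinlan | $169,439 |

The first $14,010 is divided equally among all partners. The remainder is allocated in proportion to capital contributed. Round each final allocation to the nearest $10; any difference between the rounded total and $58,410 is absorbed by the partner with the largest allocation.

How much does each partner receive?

Orozco: $15,980 | Delacroix: $21,760 | Quinlan: $20,670

$14,010 shared equally gives $4,670 per partner.
Remainder $44,400 by capital contributed (total 470,203): Orozco 11,310.88 → $11,310; Delacroix 17,089.45 → $17,090; Quinlan 15,999.67 → $16,000.
Totals: Orozco $4,670 + $11,310 = $15,980; Delacroix $4,670 + $17,090 = $21,760; Quinlan $4,670 + $16,000 = $20,670.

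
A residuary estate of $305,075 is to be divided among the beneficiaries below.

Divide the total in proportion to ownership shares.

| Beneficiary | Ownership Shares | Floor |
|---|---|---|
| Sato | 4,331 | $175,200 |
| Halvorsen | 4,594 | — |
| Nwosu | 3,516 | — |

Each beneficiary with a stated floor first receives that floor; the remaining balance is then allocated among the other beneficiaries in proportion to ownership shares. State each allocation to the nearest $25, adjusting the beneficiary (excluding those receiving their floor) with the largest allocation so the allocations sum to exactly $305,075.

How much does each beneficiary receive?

Minimums first: Sato $175,200. Balance $129,875.
Balance split over remaining ownership shares 8,110: Halvorsen 73,569.14 → $73,575; Nwosu 56,305.86 → $56,300.

Sato: $175,200 · Halvorsen: $73,575 · Nwosu: $56,300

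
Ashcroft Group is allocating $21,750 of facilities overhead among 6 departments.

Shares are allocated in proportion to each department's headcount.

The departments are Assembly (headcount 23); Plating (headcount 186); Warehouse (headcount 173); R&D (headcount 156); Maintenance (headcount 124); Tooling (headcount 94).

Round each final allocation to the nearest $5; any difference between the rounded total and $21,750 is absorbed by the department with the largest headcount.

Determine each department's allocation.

Assembly: $660 · Plating: $5,355 · Warehouse: $4,975 · R&D: $4,490 · Maintenance: $3,565 · Tooling: $2,705

Headcount total: 756.
Pro-rata amounts: Assembly 23/756 × $21,750 = 661.71; Plating 186/756 × $21,750 = 5,351.19; Warehouse 173/756 × $21,750 = 4,977.18; R&D 156/756 × $21,750 = 4,488.10; Maintenance 124/756 × $21,750 = 3,567.46; Tooling 94/756 × $21,750 = 2,704.37.
At nearest $5: Assembly $660; Plating $5,350; Warehouse $4,975; R&D $4,490; Maintenance $3,565; Tooling $2,705. Sum = $21,745.
Difference $21,750 − $21,745 = +$5 applied to largest headcount (Plating): Plating becomes $5,355.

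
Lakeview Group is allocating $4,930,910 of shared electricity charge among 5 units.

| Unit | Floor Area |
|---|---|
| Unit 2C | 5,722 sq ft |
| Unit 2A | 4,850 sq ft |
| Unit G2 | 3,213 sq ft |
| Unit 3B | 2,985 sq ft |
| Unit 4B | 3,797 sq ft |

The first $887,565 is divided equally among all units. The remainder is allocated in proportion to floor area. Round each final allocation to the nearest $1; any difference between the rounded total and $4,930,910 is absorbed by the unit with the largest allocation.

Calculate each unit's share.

Unit 2C: $1,302,422 · Unit 2A: $1,130,993 · Unit G2: $809,169 · Unit 3B: $764,346 · Unit 4B: $923,980

Equal tier: $887,565 ÷ 5 = $177,513 apiece.
Remainder $4,043,345 by floor area (total 20,567): Unit 2C 1,124,909.81 → $1,124,910; Unit 2A 953,480.00 → $953,480; Unit G2 631,655.93 → $631,656; Unit 3B 586,832.54 → $586,833; Unit 4B 746,466.72 → $746,467.
Rounding difference −$1 on remainder applied to Unit 2C.
Totals: Unit 2C $177,513 + $1,124,909 = $1,302,422; Unit 2A $177,513 + $953,480 = $1,130,993; Unit G2 $177,513 + $631,656 = $809,169; Unit 3B $177,513 + $586,833 = $764,346; Unit 4B $177,513 + $746,467 = $923,980.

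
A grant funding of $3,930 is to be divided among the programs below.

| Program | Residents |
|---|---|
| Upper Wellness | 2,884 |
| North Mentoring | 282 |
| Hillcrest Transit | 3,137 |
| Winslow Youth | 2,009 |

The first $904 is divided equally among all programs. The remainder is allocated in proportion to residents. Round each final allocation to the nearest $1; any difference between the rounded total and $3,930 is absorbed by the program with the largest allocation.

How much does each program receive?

Upper Wellness: $1,276; North Mentoring: $329; Hillcrest Transit: $1,368; Winslow Youth: $957

$904 shared equally gives $226 per program.
Remainder $3,026 by residents (total 8,312): Upper Wellness 1,049.93 → $1,050; North Mentoring 102.66 → $103; Hillcrest Transit 1,142.03 → $1,142; Winslow Youth 731.38 → $731.
Totals: Upper Wellness $226 + $1,050 = $1,276; North Mentoring $226 + $103 = $329; Hillcrest Transit $226 + $1,142 = $1,368; Winslow Youth $226 + $731 = $957.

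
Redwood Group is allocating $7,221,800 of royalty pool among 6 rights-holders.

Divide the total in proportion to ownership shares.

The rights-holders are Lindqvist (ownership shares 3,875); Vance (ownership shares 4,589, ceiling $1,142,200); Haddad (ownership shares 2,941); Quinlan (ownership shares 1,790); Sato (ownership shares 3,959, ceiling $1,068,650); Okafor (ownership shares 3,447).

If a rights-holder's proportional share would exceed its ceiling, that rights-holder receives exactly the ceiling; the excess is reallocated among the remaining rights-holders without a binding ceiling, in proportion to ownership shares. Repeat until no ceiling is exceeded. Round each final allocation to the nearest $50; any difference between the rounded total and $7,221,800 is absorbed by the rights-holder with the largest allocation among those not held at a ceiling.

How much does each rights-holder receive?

Ownership shares total: 20,601.
Proportional shares (ignoring caps): Lindqvist 1,358,403.72; Vance 1,608,700.56; Haddad 1,030,984.60; Quinlan 627,494.88; Sato 1,387,850.41; Okafor 1,208,365.84.
Held at cap: Vance ($1,142,200), Sato ($1,068,650); residual $5,010,950 reallocated over remaining ownership shares 12,053.
Remaining shares: Lindqvist 1,611,004.00 → $1,611,000; Haddad 1,222,700.07 → $1,222,700; Quinlan 744,179.91 → $744,200; Okafor 1,433,066.01 → $1,433,050.

Lindqvist: $1,611,000 | Vance: $1,142,200 | Haddad: $1,222,700 | Quinlan: $744,200 | Sato: $1,068,650 | Okafor: $1,433,050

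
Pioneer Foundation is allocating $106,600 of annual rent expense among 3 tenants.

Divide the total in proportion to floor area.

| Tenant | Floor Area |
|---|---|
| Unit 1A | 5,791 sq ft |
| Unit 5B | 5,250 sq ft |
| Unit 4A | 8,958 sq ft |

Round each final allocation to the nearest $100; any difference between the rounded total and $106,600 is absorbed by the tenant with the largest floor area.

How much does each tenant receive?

Unit 1A: $30,900 | Unit 5B: $28,000 | Unit 4A: $47,700

Floor area total: 5,791 + 5,250 + 8,958 = 19,999.
Unrounded shares: Unit 1A 30,867.57; Unit 5B 27,983.90; Unit 4A 47,748.53.
Rounded to nearest $100: Unit 1A $30,900; Unit 5B $28,000; Unit 4A $47,700. Sum = $106,600.
Sum already equals the total — no adjustment.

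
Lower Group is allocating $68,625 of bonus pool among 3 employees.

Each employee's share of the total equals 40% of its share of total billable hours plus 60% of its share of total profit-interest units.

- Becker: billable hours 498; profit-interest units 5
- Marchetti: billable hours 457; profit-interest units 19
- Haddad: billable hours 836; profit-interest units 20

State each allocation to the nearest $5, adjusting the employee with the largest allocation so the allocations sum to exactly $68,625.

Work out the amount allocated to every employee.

Becker: $12,310 · Marchetti: $24,785 · Haddad: $31,530

Billable hours total 1,791; profit-interest units total 44.
Combined weights (40% billable hours + 60% profit-interest units): Becker 0.1794; Marchetti 0.3612; Haddad 0.4594.
Proportional shares: Becker 12,311.64; Marchetti 24,784.38; Haddad 31,528.97.
After rounding ($5): Becker $12,310; Marchetti $24,785; Haddad $31,530. Sum = $68,625.
No rounding difference to absorb.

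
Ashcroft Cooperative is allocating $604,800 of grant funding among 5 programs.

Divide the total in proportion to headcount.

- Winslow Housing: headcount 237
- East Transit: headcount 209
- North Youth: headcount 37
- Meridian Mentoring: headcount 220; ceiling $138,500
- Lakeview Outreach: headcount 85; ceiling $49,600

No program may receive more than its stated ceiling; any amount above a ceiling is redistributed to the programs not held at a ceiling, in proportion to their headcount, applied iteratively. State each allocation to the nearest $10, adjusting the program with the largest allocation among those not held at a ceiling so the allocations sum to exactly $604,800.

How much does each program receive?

Winslow Housing: $204,470 · East Transit: $180,310 · North Youth: $31,920 · Meridian Mentoring: $138,500 · Lakeview Outreach: $49,600

Headcount total: 788.
Pro-rata shares before constraints: Winslow Housing 181,900.51; East Transit 160,410.15; North Youth 28,397.97; Meridian Mentoring 168,852.79; Lakeview Outreach 65,238.58.
Held at cap: Meridian Mentoring ($138,500), Lakeview Outreach ($49,600); residual $416,700 reallocated over remaining headcount 483.
Remaining shares: Winslow Housing 204,467.70 → $204,470; East Transit 180,311.18 → $180,310; North Youth 31,921.12 → $31,920.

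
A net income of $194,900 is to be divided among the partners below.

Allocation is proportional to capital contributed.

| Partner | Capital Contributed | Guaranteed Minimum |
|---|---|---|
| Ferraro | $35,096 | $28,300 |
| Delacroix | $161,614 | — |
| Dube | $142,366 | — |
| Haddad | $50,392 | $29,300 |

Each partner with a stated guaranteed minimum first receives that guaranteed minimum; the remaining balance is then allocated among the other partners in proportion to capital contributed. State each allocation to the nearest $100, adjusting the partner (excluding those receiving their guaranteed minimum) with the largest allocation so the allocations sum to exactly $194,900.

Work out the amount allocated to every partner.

Ferraro: $28,300; Delacroix: $73,000; Dube: $64,300; Haddad: $29,300

Guaranteed amounts: Ferraro $28,300; Haddad $29,300. Residual $137,300.
Residual split over remaining capital contributed 303,980: Delacroix 72,996.91 → $73,000; Dube 64,303.09 → $64,300.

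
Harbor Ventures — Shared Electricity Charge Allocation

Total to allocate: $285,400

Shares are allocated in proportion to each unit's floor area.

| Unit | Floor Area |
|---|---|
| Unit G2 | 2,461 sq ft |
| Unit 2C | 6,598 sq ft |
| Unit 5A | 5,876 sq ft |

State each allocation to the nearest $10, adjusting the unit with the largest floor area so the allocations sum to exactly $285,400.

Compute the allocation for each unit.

Sum of floor area: 2,461 + 6,598 + 5,876 = 14,935.
Unrounded shares: Unit G2 47,028.42; Unit 2C 126,084.31; Unit 5A 112,287.27.
Rounded to nearest $10: Unit G2 $47,030; Unit 2C $126,080; Unit 5A $112,290. Sum = $285,400.
Sum already equals the total — no adjustment.

Unit G2: $47,030 | Unit 2C: $126,080 | Unit 5A: $112,290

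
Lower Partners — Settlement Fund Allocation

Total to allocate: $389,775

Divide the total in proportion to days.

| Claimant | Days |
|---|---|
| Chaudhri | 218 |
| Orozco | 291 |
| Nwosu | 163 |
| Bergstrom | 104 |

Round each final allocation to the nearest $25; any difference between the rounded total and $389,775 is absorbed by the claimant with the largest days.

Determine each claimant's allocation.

Chaudhri: $109,500 · Orozco: $146,150 · Nwosu: $81,875 · Bergstrom: $52,250

Sum of days: 218 + 291 + 163 + 104 = 776.
Raw shares: Chaudhri 109,498.65; Orozco 146,165.62; Nwosu 81,872.84; Bergstrom 52,237.89.
At nearest $25: Chaudhri $109,500; Orozco $146,175; Nwosu $81,875; Bergstrom $52,250. Sum = $389,800.
Difference $389,775 − $389,800 = −$25 applied to largest days (Orozco): Orozco becomes $146,150.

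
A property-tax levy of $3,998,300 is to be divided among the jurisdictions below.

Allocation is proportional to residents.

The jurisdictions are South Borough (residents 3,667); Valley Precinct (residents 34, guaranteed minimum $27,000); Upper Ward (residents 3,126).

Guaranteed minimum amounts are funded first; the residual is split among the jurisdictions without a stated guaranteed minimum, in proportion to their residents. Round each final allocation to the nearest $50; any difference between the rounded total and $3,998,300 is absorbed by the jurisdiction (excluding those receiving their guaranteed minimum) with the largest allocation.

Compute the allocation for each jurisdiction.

South Borough: $2,143,800 · Valley Precinct: $27,000 · Upper Ward: $1,827,500

Minimums first: Valley Precinct $27,000. Residual $3,971,300.
Residual split over remaining residents 6,793: South Borough 2,143,788.77 → $2,143,800; Upper Ward 1,827,511.23 → $1,827,500.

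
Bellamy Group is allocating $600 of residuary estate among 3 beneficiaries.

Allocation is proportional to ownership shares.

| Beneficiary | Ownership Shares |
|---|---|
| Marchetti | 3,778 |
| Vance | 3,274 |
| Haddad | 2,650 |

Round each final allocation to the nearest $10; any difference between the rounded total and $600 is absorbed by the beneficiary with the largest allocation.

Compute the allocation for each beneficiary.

Marchetti: $240; Vance: $200; Haddad: $160

Combined ownership shares = 9,702.
Unrounded shares: Marchetti 3,778/9,702 × $600 = 233.64; Vance 3,274/9,702 × $600 = 202.47; Haddad 2,650/9,702 × $600 = 163.88.
After rounding ($10): Marchetti $230; Vance $200; Haddad $160. Sum = $590.
Difference $600 − $590 = +$10 applied to largest allocation (Marchetti): Marchetti becomes $240.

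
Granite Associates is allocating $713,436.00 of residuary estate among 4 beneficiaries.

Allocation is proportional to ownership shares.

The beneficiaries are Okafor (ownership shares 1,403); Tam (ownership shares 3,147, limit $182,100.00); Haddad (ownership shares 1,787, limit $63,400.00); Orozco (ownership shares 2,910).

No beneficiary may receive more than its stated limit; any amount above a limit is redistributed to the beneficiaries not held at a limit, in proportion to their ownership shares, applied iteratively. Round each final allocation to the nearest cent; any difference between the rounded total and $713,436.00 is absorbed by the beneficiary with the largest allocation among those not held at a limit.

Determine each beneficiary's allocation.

Okafor: $152,217.53; Tam: $182,100.00; Haddad: $63,400.00; Orozco: $315,718.47

Combined ownership shares = 9,247.
Pro-rata shares before constraints: Okafor 108,245.9942; Tam 242,801.2428; Haddad 137,872.8379; Orozco 224,515.9252.
Held at cap: Tam ($182,100.00), Haddad ($63,400.00); remaining pool $467,936.00 reallocated over remaining ownership shares 4,313.
Shares after redistribution: Okafor 152,217.5303 → $152,217.53; Orozco 315,718.4697 → $315,718.47.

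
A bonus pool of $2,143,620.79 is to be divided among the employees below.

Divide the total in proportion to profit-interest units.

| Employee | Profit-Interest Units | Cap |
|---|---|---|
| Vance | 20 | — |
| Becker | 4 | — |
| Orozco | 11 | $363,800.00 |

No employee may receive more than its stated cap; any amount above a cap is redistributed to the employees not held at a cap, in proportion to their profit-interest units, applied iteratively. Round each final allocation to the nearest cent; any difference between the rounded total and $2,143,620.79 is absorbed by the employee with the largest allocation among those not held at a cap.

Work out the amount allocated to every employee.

Total profit-interest units = 35.
Pro-rata shares before constraints: Vance 1,224,926.1657; Becker 244,985.2331; Orozco 673,709.3911.
Capped: Orozco ($363,800.00); remaining pool $1,779,820.79 reallocated over remaining profit-interest units 24.
Remaining shares: Vance 1,483,183.9917 → $1,483,183.99; Becker 296,636.7983 → $296,636.80.

Vance: $1,483,183.99; Becker: $296,636.80; Orozco: $363,800.00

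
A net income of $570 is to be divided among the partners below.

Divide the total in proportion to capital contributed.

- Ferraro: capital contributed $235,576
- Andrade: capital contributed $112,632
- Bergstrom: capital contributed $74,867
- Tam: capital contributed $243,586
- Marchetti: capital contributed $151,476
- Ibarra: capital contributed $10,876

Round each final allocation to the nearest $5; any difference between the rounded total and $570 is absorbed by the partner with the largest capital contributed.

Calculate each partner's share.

Ferraro: $160 · Andrade: $75 · Bergstrom: $50 · Tam: $175 · Marchetti: $105 · Ibarra: $5

Capital contributed total: 235,576 + 112,632 + 74,867 + 243,586 + 151,476 + 10,876 = 829,013.
Proportional shares: Ferraro 161.97; Andrade 77.44; Bergstrom 51.48; Tam 167.48; Marchetti 104.15; Ibarra 7.48.
Rounded to nearest $5: Ferraro $160; Andrade $75; Bergstrom $50; Tam $165; Marchetti $105; Ibarra $5. Sum = $560.
Difference $570 − $560 = +$10 applied to largest capital contributed (Tam): Tam becomes $175.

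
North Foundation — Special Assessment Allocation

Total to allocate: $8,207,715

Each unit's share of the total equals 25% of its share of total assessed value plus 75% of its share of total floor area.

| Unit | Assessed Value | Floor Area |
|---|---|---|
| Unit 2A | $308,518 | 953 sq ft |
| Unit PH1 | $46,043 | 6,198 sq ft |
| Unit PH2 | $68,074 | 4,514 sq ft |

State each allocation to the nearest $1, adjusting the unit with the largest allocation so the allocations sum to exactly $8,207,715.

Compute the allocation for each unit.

Unit 2A: $2,000,793 | Unit PH1: $3,494,315 | Unit PH2: $2,712,607

Assessed value total 422,635; floor area total 11,665.
Combined weights (25% assessed value + 75% floor area): Unit 2A 0.2438; Unit PH1 0.4257; Unit PH2 0.3305.
Unrounded shares: Unit 2A 2,000,792.68; Unit PH1 3,494,315.34; Unit PH2 2,712,606.98.
At nearest $1: Unit 2A $2,000,793; Unit PH1 $3,494,315; Unit PH2 $2,712,607. Sum = $8,207,715.
Rounded total matches; no reconciliation needed.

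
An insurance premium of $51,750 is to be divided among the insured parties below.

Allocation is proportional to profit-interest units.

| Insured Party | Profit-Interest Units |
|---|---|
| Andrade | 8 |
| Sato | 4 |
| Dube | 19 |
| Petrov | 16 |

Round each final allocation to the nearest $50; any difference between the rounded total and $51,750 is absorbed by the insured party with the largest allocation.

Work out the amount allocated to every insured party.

Andrade: $8,800 · Sato: $4,400 · Dube: $20,950 · Petrov: $17,600

Profit-interest units total: 47.
Raw shares: Andrade 8/47 × $51,750 = 8,808.51; Sato 4/47 × $51,750 = 4,404.26; Dube 19/47 × $51,750 = 20,920.21; Petrov 16/47 × $51,750 = 17,617.02.
After rounding ($50): Andrade $8,800; Sato $4,400; Dube $20,900; Petrov $17,600. Sum = $51,700.
Difference $51,750 − $51,700 = +$50 applied to largest allocation (Dube): Dube becomes $20,950.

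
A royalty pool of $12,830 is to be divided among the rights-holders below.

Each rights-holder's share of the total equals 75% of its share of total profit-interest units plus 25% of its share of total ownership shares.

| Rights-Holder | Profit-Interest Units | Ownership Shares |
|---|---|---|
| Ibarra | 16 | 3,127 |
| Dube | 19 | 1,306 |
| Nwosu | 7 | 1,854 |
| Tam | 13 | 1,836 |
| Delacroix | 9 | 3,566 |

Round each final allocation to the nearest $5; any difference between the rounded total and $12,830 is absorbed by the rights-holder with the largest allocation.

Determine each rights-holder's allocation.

Ibarra: $3,265 · Dube: $3,215 · Nwosu: $1,560 · Tam: $2,460 · Delacroix: $2,330

Totals — profit-interest units 64, ownership shares 11,689.
Combined weights (75% profit-interest units + 25% ownership shares): Ibarra 0.2544; Dube 0.2506; Nwosu 0.1217; Tam 0.1916; Delacroix 0.1817.
Proportional shares: Ibarra 3,263.68; Dube 3,215.05; Nwosu 1,561.20; Tam 2,458.37; Delacroix 2,331.69.
Rounded to nearest $5: Ibarra $3,265; Dube $3,215; Nwosu $1,560; Tam $2,460; Delacroix $2,330. Sum = $12,830.
Rounded total matches; no reconciliation needed.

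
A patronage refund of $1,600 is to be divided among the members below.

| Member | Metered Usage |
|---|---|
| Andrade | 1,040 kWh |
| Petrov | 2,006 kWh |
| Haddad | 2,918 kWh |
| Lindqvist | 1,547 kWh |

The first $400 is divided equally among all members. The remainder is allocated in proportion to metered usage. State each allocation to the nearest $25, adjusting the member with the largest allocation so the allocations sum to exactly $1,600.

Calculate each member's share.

$400 shared equally gives $100 per member.
Remainder $1,200 by metered usage (total 7,511): Andrade 166.16 → $175; Petrov 320.49 → $325; Haddad 466.20 → $475; Lindqvist 247.16 → $250.
Rounding difference −$25 on remainder applied to Haddad.
Totals: Andrade $100 + $175 = $275; Petrov $100 + $325 = $425; Haddad $100 + $450 = $550; Lindqvist $100 + $250 = $350.

Andrade: $275 · Petrov: $425 · Haddad: $550 · Lindqvist: $350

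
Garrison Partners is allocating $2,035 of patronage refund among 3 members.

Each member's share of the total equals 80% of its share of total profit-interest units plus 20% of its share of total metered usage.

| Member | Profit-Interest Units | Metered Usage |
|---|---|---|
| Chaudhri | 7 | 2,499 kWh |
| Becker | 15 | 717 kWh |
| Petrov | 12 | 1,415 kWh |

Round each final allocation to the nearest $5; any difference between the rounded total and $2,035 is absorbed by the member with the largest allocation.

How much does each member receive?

Profit-interest units total 34; metered usage total 4,631.
Combined weights (80% profit-interest units + 20% metered usage): Chaudhri 0.2726; Becker 0.3839; Petrov 0.3435.
Pro-rata amounts: Chaudhri 554.80; Becker 781.25; Petrov 698.95.
After rounding ($5): Chaudhri $555; Becker $780; Petrov $700. Sum = $2,035.
Sum already equals the total — no adjustment.

Chaudhri: $555 | Becker: $780 | Petrov: $700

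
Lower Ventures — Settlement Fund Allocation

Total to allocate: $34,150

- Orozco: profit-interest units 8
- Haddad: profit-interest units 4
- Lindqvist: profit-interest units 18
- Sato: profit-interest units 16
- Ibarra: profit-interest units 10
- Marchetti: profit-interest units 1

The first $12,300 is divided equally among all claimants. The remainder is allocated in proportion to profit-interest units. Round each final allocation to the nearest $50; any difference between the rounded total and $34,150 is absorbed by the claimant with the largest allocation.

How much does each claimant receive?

Orozco: $5,100 · Haddad: $3,600 · Lindqvist: $8,900 · Sato: $8,200 · Ibarra: $5,900 · Marchetti: $2,450

First tranche $12,300 split equally: $2,050 each.
Remainder $21,850 by profit-interest units (total 57): Orozco 3,066.67 → $3,050; Haddad 1,533.33 → $1,550; Lindqvist 6,900.00 → $6,900; Sato 6,133.33 → $6,150; Ibarra 3,833.33 → $3,850; Marchetti 383.33 → $400.
Rounding difference −$50 on remainder applied to Lindqvist.
Totals: Orozco $2,050 + $3,050 = $5,100; Haddad $2,050 + $1,550 = $3,600; Lindqvist $2,050 + $6,850 = $8,900; Sato $2,050 + $6,150 = $8,200; Ibarra $2,050 + $3,850 = $5,900; Marchetti $2,050 + $400 = $2,450.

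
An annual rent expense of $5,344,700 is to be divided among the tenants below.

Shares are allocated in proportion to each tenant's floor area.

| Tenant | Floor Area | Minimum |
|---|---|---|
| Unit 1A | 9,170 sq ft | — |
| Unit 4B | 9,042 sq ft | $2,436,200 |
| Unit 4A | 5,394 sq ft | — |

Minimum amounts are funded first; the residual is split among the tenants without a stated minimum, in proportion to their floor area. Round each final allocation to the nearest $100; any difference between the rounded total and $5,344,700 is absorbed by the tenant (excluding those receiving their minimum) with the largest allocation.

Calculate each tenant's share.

Fund the minimums — Unit 4B $2,436,200. Balance $2,908,500.
Balance split over remaining floor area 14,564: Unit 1A 1,831,292.57 → $1,831,300; Unit 4A 1,077,207.43 → $1,077,200.

Unit 1A: $1,831,300 | Unit 4B: $2,436,200 | Unit 4A: $1,077,200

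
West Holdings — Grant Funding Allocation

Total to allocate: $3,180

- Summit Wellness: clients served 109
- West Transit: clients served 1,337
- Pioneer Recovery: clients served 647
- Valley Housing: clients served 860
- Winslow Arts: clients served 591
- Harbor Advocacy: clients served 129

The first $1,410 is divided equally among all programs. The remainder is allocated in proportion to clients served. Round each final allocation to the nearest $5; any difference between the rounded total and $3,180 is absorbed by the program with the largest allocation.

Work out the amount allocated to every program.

$1,410 shared equally gives $235 per program.
Remainder $1,770 by clients served (total 3,673): Summit Wellness 52.53 → $55; West Transit 644.29 → $645; Pioneer Recovery 311.79 → $310; Valley Housing 414.43 → $415; Winslow Arts 284.80 → $285; Harbor Advocacy 62.16 → $60.
Totals: Summit Wellness $235 + $55 = $290; West Transit $235 + $645 = $880; Pioneer Recovery $235 + $310 = $545; Valley Housing $235 + $415 = $650; Winslow Arts $235 + $285 = $520; Harbor Advocacy $235 + $60 = $295.

Summit Wellness: $290 | West Transit: $880 | Pioneer Recovery: $545 | Valley Housing: $650 | Winslow Arts: $520 | Harbor Advocacy: $295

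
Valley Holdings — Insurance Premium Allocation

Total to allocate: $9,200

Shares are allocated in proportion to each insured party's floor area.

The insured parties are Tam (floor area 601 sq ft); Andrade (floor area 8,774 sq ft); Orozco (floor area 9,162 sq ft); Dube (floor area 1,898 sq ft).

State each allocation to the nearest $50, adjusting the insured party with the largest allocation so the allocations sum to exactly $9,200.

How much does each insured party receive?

Tam: $250 · Andrade: $3,950 · Orozco: $4,150 · Dube: $850

Floor area total: 20,435.
Unrounded shares: Tam 601/20,435 × $9,200 = 270.57; Andrade 8,774/20,435 × $9,200 = 3,950.12; Orozco 9,162/20,435 × $9,200 = 4,124.81; Dube 1,898/20,435 × $9,200 = 854.49.
At nearest $50: Tam $250; Andrade $3,950; Orozco $4,100; Dube $850. Sum = $9,150.
Difference $9,200 − $9,150 = +$50 applied to largest allocation (Orozco): Orozco becomes $4,150.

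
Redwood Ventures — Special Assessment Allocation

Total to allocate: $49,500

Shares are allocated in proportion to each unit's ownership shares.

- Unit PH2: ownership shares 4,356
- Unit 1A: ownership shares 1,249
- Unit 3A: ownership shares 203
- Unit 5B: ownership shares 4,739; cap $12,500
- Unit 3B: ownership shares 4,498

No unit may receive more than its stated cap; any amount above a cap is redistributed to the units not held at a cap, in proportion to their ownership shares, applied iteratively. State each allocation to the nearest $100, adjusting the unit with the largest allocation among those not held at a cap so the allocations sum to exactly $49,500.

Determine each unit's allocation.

Unit PH2: $15,600 · Unit 1A: $4,500 · Unit 3A: $700 · Unit 5B: $12,500 · Unit 3B: $16,200

Sum of ownership shares: 15,045.
Pro-rata shares before constraints: Unit PH2 14,331.80; Unit 1A 4,109.37; Unit 3A 667.90; Unit 5B 15,591.92; Unit 3B 14,799.00.
Cap binds for Unit 5B ($12,500); residual $37,000 reallocated over remaining ownership shares 10,306.
Remaining shares: Unit PH2 15,638.66 → $15,600; Unit 1A 4,484.09 → $4,500; Unit 3A 728.80 → $700; Unit 3B 16,148.46 → $16,100.
Rounding difference +$100 applied to Unit 3B → $16,200.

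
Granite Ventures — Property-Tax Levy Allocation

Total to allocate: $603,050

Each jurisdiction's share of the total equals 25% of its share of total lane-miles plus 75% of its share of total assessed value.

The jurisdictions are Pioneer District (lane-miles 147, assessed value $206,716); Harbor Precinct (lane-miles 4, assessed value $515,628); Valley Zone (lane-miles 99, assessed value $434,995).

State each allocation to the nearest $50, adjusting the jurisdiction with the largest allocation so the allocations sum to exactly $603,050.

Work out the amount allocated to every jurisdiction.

Totals — lane-miles 250, assessed value 1,157,339.
Composite weights (25% lane-miles + 75% assessed value): Pioneer District 0.2810; Harbor Precinct 0.3381; Valley Zone 0.3809.
Proportional shares: Pioneer District 169,432.86; Harbor Precinct 203,919.36; Valley Zone 229,697.78.
Rounded to nearest $50: Pioneer District $169,450; Harbor Precinct $203,900; Valley Zone $229,700. Sum = $603,050.
No rounding difference to absorb.

Pioneer District: $169,450 | Harbor Precinct: $203,900 | Valley Zone: $229,700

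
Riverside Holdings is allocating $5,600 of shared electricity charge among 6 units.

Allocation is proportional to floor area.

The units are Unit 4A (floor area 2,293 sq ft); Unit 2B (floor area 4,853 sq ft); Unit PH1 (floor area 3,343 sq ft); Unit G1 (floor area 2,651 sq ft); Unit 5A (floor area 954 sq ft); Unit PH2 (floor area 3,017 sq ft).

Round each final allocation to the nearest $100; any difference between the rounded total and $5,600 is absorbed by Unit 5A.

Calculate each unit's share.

Combined floor area = 17,111.
Unrounded shares: Unit 4A 2,293/17,111 × $5,600 = 750.44; Unit 2B 4,853/17,111 × $5,600 = 1,588.26; Unit PH1 3,343/17,111 × $5,600 = 1,094.08; Unit G1 2,651/17,111 × $5,600 = 867.61; Unit 5A 954/17,111 × $5,600 = 312.22; Unit PH2 3,017/17,111 × $5,600 = 987.39.
After rounding ($100): Unit 4A $800; Unit 2B $1,600; Unit PH1 $1,100; Unit G1 $900; Unit 5A $300; Unit PH2 $1,000. Sum = $5,700.
Difference $5,600 − $5,700 = −$100 applied to Unit 5A: Unit 5A becomes $200.

Unit 4A: $800 · Unit 2B: $1,600 · Unit PH1: $1,100 · Unit G1: $900 · Unit 5A: $200 · Unit PH2: $1,000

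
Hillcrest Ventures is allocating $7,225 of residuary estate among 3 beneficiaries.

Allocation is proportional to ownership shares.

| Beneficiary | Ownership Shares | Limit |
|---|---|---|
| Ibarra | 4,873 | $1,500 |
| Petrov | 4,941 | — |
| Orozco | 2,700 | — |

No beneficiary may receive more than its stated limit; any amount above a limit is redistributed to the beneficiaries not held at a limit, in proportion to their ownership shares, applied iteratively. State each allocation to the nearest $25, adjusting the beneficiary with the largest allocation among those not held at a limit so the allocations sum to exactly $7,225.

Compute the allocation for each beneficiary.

Ownership shares total: 12,514.
Proportional shares (ignoring caps): Ibarra 2,813.44; Petrov 2,852.70; Orozco 1,558.85.
Cap binds for Ibarra ($1,500); residual $5,725 reallocated over remaining ownership shares 7,641.
Shares after redistribution: Petrov 3,702.03 → $3,700; Orozco 2,022.97 → $2,025.

Ibarra: $1,500 | Petrov: $3,700 | Orozco: $2,025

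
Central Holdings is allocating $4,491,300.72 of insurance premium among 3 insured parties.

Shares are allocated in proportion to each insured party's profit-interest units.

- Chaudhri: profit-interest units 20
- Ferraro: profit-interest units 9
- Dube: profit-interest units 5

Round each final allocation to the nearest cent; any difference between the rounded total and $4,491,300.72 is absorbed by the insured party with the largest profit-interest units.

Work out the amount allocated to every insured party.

Chaudhri: $2,641,941.60 · Ferraro: $1,188,873.72 · Dube: $660,485.40

Sum of profit-interest units: 20 + 9 + 5 = 34.
Unrounded shares: Chaudhri 2,641,941.6000; Ferraro 1,188,873.7200; Dube 660,485.4000.
After rounding (cent): Chaudhri $2,641,941.60; Ferraro $1,188,873.72; Dube $660,485.40. Sum = $4,491,300.72.
Sum already equals the total — no adjustment.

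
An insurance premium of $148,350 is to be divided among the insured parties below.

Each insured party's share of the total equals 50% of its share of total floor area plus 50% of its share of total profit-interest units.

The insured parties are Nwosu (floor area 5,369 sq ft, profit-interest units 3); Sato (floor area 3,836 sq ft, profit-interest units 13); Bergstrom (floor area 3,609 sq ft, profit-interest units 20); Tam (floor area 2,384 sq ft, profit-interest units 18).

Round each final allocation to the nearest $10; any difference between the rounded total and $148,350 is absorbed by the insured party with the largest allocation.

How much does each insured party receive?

Totals — floor area 15,198, profit-interest units 54.
Composite weights (50% floor area + 50% profit-interest units): Nwosu 0.2044; Sato 0.2466; Bergstrom 0.3039; Tam 0.2451.
Pro-rata amounts: Nwosu 30,324.65; Sato 36,578.84; Bergstrom 45,086.22; Tam 36,360.29.
At nearest $10: Nwosu $30,320; Sato $36,580; Bergstrom $45,090; Tam $36,360. Sum = $148,350.
Rounded total matches; no reconciliation needed.

Nwosu: $30,320 · Sato: $36,580 · Bergstrom: $45,090 · Tam: $36,360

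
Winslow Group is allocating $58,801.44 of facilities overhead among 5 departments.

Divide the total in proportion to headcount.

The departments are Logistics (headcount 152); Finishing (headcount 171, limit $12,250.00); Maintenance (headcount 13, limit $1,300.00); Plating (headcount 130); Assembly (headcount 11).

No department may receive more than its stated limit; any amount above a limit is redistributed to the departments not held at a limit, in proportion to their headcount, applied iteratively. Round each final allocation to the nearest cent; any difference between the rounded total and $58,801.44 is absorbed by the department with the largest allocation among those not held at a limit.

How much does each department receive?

Sum of headcount: 477.
Proportional shares (ignoring caps): Logistics 18,737.5658; Finishing 21,079.7615; Maintenance 1,602.55497; Plating 16,025.5497; Assembly 1,356.0081.
Held at cap: Finishing ($12,250.00), Maintenance ($1,300.00); balance $45,251.44 reallocated over remaining headcount 293.
Remaining shares: Logistics 23,475.1498 → $23,475.15; Plating 20,077.4307 → $20,077.43; Assembly 1,698.8595 → $1,698.86.

Logistics: $23,475.15 · Finishing: $12,250.00 · Maintenance: $1,300.00 · Plating: $20,077.43 · Assembly: $1,698.86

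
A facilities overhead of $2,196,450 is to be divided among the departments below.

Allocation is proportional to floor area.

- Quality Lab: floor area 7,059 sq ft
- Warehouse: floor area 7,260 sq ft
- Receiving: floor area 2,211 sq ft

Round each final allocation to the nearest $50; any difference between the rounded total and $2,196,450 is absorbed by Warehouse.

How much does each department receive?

Floor area total: 16,530.
Raw shares: Quality Lab 7,059/16,530 × $2,196,450 = 937,975.83; Warehouse 7,260/16,530 × $2,196,450 = 964,684.03; Receiving 2,211/16,530 × $2,196,450 = 293,790.14.
At nearest $50: Quality Lab $938,000; Warehouse $964,700; Receiving $293,800. Sum = $2,196,500.
Difference $2,196,450 − $2,196,500 = −$50 applied to Warehouse: Warehouse becomes $964,650.

Quality Lab: $938,000 | Warehouse: $964,650 | Receiving: $293,800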